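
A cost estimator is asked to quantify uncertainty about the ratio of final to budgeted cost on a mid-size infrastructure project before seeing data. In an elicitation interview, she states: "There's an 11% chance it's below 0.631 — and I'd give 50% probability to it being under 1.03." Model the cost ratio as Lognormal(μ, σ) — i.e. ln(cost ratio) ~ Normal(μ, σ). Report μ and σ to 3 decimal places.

If T ~ Lognormal(μ,σ) then ln T ~ Normal(μ,σ), so the p-quantile of ln T is μ + z_p·σ.
ln(0.631) = -0.4604 and ln(1.03) = 0.02956; z_{0.11} = -1.227, z_{0.5} = 0.
σ = (0.02956 − -0.4604)/(0 − (-1.227)) = 0.400.
μ = -0.4604 − (-1.227)·0.400 = 0.030.

μ ≈ 0.030, σ ≈ 0.400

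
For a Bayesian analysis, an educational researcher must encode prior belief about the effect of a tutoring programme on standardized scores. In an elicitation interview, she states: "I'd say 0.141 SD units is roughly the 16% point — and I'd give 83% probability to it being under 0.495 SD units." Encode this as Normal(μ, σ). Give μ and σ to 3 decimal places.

The p-quantile of Normal(μ,σ) is μ + z_p·σ, with z_{0.16} = -0.9945 and z_{0.83} = 0.9542.
Eliminate σ: μ = (z₂·x₁ − z₁·x₂)/(z₂ − z₁) = (0.9542·0.141 − (-0.9945)·0.495)/1.949 = 0.322.
Then σ = (x₂ − x₁)/(z₂ − z₁) = (0.495 − 0.141)/1.949 = 0.182.

μ = 0.322, σ = 0.182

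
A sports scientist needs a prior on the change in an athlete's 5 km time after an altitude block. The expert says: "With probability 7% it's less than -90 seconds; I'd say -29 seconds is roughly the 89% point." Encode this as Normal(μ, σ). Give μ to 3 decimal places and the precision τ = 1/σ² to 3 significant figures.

μ = -56.687, τ = 0.00196

The p-quantile of Normal(μ,σ) is μ + z_p·σ, with z_{0.07} = -1.476 and z_{0.89} = 1.227.
Eliminate σ: μ = (z₂·x₁ − z₁·x₂)/(z₂ − z₁) = (1.227·-90 − (-1.476)·-29)/2.702 = -56.687.
Then σ = (x₂ − x₁)/(z₂ − z₁) = (-29 − -90)/2.702 = 22.573.
Precision τ = 1/σ² = 1/22.57² = 0.00196.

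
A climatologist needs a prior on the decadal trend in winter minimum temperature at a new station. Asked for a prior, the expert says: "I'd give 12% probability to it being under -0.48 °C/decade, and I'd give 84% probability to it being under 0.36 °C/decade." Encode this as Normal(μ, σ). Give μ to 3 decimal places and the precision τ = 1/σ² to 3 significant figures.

μ = -0.025, τ = 6.67

For Normal(μ,σ), the p-quantile is μ + z_p·σ. Here z_{0.12} = -1.175, z_{0.84} = 0.9945.
So -0.48 = μ − 1.175σ and 0.36 = μ + 0.9945σ.
Subtracting: σ = (0.36 − -0.48)/(0.9945 − (-1.175)) = 0.387.
Then μ = -0.48 − (-1.175)·0.387 = -0.025.
Precision τ = 1/σ² = 1/0.3872² = 6.67.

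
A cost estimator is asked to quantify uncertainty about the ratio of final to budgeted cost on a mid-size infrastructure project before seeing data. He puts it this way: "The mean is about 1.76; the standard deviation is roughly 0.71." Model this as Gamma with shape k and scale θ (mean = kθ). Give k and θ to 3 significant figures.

For Gamma(k, scale θ): mean = kθ, variance = kθ², so CV = 1/√k.
CV = SD/mean = 0.71/1.76 = 0.4034, hence k = 1/CV² = 6.14.
Then θ = mean/k = 1.76/6.14 = 0.286.

k ≈ 6.14, θ ≈ 0.286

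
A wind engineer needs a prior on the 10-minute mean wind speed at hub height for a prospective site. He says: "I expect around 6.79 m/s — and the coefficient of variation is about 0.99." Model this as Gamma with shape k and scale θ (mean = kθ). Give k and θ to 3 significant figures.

k ≈ 1.02, θ ≈ 6.65

For Gamma(k, scale θ): mean = kθ, variance = kθ², so CV = 1/√k.
CV = 0.99, hence k = 1/CV² = 1.02.
Then θ = mean/k = 6.79/1.02 = 6.65.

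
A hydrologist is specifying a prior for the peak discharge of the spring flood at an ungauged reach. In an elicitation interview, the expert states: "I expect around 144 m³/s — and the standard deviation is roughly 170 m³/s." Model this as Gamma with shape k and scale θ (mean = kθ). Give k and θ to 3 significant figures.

k ≈ 0.718, θ ≈ 201

For Gamma(k, scale θ): mean = kθ, variance = kθ², so CV = 1/√k.
CV = SD/mean = 170/144 = 1.181, hence k = 1/CV² = 0.718.
Then θ = mean/k = 144/0.718 = 201.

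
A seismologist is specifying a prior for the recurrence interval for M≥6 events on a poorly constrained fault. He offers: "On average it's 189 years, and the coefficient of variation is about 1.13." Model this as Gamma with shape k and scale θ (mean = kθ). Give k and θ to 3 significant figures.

For Gamma(k, scale θ): mean = kθ, variance = kθ², so CV = 1/√k.
CV = 1.13, hence k = 1/CV² = 0.783.
Then θ = mean/k = 189/0.783 = 241.

k ≈ 0.783, θ ≈ 241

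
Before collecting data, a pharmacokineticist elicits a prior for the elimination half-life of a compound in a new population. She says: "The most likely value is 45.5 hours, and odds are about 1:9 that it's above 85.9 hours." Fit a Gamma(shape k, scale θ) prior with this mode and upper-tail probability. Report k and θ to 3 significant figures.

k ≈ 5.73, θ ≈ 9.61

Gamma(k,θ) with k>1 has mode (k−1)θ, so θ = 45.5/(k−1).
Need P(X < 85.9) = 0.9 with θ tied to k this way. Start at k = 2, θ = 45.5: P(X<85.9) ≈ 0.563.
Too low — raise k to concentrate. Iterating converges to k ≈ 5.73.
Then θ = 45.5/(5.73−1) ≈ 9.61.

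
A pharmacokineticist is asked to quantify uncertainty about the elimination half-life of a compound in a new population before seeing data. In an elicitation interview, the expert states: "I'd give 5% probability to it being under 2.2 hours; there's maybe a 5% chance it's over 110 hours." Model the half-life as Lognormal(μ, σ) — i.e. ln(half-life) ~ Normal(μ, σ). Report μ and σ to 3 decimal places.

If T ~ Lognormal(μ,σ) then ln T ~ Normal(μ,σ), so the p-quantile of ln T is μ + z_p·σ.
ln(2.2) = 0.7885 and ln(110) = 4.7; z_{0.05} = -1.645, z_{0.95} = 1.645.
σ = (4.7 − 0.7885)/(1.645 − (-1.645)) = 1.189.
μ = 0.7885 − (-1.645)·1.189 = 2.744.

μ ≈ 2.744, σ ≈ 1.189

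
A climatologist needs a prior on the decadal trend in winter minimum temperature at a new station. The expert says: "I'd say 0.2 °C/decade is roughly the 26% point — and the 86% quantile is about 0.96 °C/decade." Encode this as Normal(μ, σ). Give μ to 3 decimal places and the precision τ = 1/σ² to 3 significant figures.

The p-quantile of Normal(μ,σ) is μ + z_p·σ, with z_{0.26} = -0.6433 and z_{0.86} = 1.08.
Eliminate σ: μ = (z₂·x₁ − z₁·x₂)/(z₂ − z₁) = (1.08·0.2 − (-0.6433)·0.96)/1.724 = 0.484.
Then σ = (x₂ − x₁)/(z₂ − z₁) = (0.96 − 0.2)/1.724 = 0.441.
Precision τ = 1/σ² = 1/0.4409² = 5.14.

μ = 0.484, τ = 5.14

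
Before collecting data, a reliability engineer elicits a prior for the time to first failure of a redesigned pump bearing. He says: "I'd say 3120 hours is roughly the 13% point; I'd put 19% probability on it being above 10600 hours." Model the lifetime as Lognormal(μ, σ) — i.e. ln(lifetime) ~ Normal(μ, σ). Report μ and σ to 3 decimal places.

μ ≈ 8.733, σ ≈ 0.610

If T ~ Lognormal(μ,σ) then ln T ~ Normal(μ,σ), so the p-quantile of ln T is μ + z_p·σ.
ln(3120) = 8.046 and ln(10600) = 9.269; z_{0.13} = -1.126, z_{0.81} = 0.8779.
σ = (9.269 − 8.046)/(0.8779 − (-1.126)) = 0.610.
μ = 8.046 − (-1.126)·0.610 = 8.733.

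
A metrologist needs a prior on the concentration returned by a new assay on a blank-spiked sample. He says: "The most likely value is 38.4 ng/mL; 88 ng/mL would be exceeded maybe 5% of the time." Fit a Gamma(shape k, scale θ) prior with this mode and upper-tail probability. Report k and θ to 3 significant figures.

Gamma(k,θ) with k>1 has mode (k−1)θ, so θ = 38.4/(k−1).
Need P(X < 88) = 0.95 with θ tied to k this way. Start at k = 2, θ = 38.4: P(X<88) ≈ 0.667.
Too low — raise k to concentrate. Iterating converges to k ≈ 4.99.
Then θ = 38.4/(4.99−1) ≈ 9.63.

k ≈ 4.99, θ ≈ 9.63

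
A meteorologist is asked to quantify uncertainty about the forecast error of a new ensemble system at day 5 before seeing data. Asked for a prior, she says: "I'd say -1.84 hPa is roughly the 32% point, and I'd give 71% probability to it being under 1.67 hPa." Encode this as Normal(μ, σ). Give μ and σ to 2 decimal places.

For Normal(μ,σ), the p-quantile is μ + z_p·σ. Here z_{0.32} = -0.4677, z_{0.71} = 0.5534.
So -1.84 = μ − 0.4677σ and 1.67 = μ + 0.5534σ.
Subtracting: σ = (1.67 − -1.84)/(0.5534 − (-0.4677)) = 3.44.
Then μ = -1.84 − (-0.4677)·3.44 = -0.23.

μ = -0.23, σ = 3.44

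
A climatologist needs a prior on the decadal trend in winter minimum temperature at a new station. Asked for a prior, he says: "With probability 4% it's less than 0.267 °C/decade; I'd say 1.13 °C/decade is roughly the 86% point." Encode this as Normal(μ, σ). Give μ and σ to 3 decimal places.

μ = 0.801, σ = 0.305

The p-quantile of Normal(μ,σ) is μ + z_p·σ, with z_{0.04} = -1.751 and z_{0.86} = 1.08.
Eliminate σ: μ = (z₂·x₁ − z₁·x₂)/(z₂ − z₁) = (1.08·0.267 − (-1.751)·1.13)/2.831 = 0.801.
Then σ = (x₂ − x₁)/(z₂ − z₁) = (1.13 − 0.267)/2.831 = 0.305.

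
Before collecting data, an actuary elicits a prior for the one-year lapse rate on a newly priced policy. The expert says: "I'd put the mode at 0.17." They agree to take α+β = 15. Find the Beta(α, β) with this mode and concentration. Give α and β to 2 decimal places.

α = 3.21, β = 11.79

For α,β > 1 the Beta mode is (α−1)/(α+β−2). With α+β = 15, the mode is (α−1)/13.
Set (α−1)/13 = 0.17 → α = 1 + 0.17·13 = 3.21.
β = 15 − α = 11.79.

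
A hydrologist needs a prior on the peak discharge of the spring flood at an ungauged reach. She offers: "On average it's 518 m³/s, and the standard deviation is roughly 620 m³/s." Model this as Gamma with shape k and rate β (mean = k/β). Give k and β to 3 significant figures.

For Gamma(k, rate β): mean = k/β, variance = k/β², so CV = 1/√k.
CV = SD/mean = 620/518 = 1.197, hence k = 1/CV² = 0.698.
Then β = k/mean = 0.698/518 = 0.00135.

k ≈ 0.698, β ≈ 0.00135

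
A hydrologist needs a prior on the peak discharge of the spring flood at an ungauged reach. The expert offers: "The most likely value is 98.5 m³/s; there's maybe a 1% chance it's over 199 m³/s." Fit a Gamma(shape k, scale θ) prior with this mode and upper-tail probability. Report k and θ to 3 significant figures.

k ≈ 10.9, θ ≈ 9.94

Gamma(k,θ) with k>1 has mode (k−1)θ, so θ = 98.5/(k−1).
Need P(X < 199) = 0.99 with θ tied to k this way. Start at k = 2, θ = 98.5: P(X<199) ≈ 0.599.
Too low — raise k to concentrate. Iterating converges to k ≈ 10.9.
Then θ = 98.5/(10.9−1) ≈ 9.94.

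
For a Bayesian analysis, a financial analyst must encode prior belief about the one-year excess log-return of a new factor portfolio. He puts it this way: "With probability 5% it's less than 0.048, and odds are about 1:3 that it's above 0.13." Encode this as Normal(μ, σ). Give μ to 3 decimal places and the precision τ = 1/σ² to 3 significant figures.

For Normal(μ,σ), the p-quantile is μ + z_p·σ. Here z_{0.05} = -1.645, z_{0.75} = 0.6745.
So 0.048 = μ − 1.645σ and 0.13 = μ + 0.6745σ.
Subtracting: σ = (0.13 − 0.048)/(0.6745 − (-1.645)) = 0.035.
Then μ = 0.048 − (-1.645)·0.035 = 0.106.
Precision τ = 1/σ² = 1/0.03535² = 800.

μ = 0.106, τ = 800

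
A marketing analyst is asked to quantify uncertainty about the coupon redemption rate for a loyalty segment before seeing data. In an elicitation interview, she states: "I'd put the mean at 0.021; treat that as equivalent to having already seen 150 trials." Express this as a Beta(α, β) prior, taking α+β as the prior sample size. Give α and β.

α = 3.15, β = 146.85

Under the effective-sample-size interpretation, Beta(α, β) has prior mean α/(α+β) and prior sample size α+β.
So α+β = 150 and α/(α+β) = 0.021, giving α = 0.021·150 = 3.15 and β = 150 − 3.15 = 146.85.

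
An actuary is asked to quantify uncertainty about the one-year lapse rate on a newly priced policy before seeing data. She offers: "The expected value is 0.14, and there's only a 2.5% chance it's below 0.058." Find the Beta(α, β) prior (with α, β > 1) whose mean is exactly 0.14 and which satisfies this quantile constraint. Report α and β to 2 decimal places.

With mean 0.14 fixed, write α = 0.14s, β = 0.86s where s = α+β.
Need P(θ < 0.058) = 0.025 under Beta(0.14s, 0.86s). Normal approximation: (q−m)/√(m(1−m)/s) ≈ z_{0.025} = -1.96, so s ≈ 0.14·0.86·(-1.96)²/(0.058−0.14)² = 68.8.
At s = 68.8: P(θ<0.058) ≈ 0.008. Adjusting to match 0.025 gives s ≈ 47.81.
So α = 0.14·47.81 ≈ 6.69, β = 0.86·47.81 ≈ 41.12.

α ≈ 6.69, β ≈ 41.12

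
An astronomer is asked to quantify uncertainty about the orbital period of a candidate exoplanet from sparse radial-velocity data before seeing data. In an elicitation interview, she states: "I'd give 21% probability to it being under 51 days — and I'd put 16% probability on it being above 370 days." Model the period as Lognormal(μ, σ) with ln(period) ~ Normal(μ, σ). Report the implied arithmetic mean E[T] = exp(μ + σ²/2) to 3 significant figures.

If T ~ Lognormal(μ,σ) then ln T ~ Normal(μ,σ), so the p-quantile of ln T is μ + z_p·σ.
ln(51) = 3.932 and ln(370) = 5.914; z_{0.21} = -0.8064, z_{0.84} = 0.9945.
σ = (5.914 − 3.932)/(0.9945 − (-0.8064)) = 1.100.
μ = 3.932 − (-0.8064)·1.100 = 4.819.
E[T] = exp(μ + σ²/2) = exp(4.819 + 0.6054) = 227 days.

E[T] ≈ 227 days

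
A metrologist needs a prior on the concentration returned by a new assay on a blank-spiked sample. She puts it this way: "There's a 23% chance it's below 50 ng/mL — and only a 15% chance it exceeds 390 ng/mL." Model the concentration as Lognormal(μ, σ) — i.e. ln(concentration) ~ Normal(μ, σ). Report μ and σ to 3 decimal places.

μ ≈ 4.767, σ ≈ 1.157

If T ~ Lognormal(μ,σ) then ln T ~ Normal(μ,σ), so the p-quantile of ln T is μ + z_p·σ.
ln(50) = 3.912 and ln(390) = 5.966; z_{0.23} = -0.7388, z_{0.85} = 1.036.
σ = (5.966 − 3.912)/(1.036 − (-0.7388)) = 1.157.
μ = 3.912 − (-0.7388)·1.157 = 4.767.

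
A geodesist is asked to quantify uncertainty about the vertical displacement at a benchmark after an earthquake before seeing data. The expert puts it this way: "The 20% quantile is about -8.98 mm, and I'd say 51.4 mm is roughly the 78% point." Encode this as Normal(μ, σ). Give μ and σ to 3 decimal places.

The p-quantile of Normal(μ,σ) is μ + z_p·σ, with z_{0.2} = -0.8416 and z_{0.78} = 0.7722.
Eliminate σ: μ = (z₂·x₁ − z₁·x₂)/(z₂ − z₁) = (0.7722·-8.98 − (-0.8416)·51.4)/1.614 = 22.509.
Then σ = (x₂ − x₁)/(z₂ − z₁) = (51.4 − -8.98)/1.614 = 37.414.

μ = 22.509, σ = 37.414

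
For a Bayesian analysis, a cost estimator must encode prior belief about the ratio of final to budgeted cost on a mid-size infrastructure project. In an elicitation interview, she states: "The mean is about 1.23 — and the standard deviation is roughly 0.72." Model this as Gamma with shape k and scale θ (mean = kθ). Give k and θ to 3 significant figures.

k ≈ 2.92, θ ≈ 0.421

For Gamma(k, scale θ): mean = kθ, variance = kθ², so CV = 1/√k.
CV = SD/mean = 0.72/1.23 = 0.5854, hence k = 1/CV² = 2.92.
Then θ = mean/k = 1.23/2.92 = 0.421.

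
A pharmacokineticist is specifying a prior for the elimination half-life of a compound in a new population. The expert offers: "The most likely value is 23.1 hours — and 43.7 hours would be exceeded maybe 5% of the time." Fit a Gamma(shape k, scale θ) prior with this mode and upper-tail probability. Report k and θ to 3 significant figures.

Gamma(k,θ) with k>1 has mode (k−1)θ, so θ = 23.1/(k−1).
Need P(X < 43.7) = 0.95 with θ tied to k this way. Start at k = 2, θ = 23.1: P(X<43.7) ≈ 0.564.
Too low — raise k to concentrate. Iterating converges to k ≈ 7.84.
Then θ = 23.1/(7.84−1) ≈ 3.38.

k ≈ 7.84, θ ≈ 3.38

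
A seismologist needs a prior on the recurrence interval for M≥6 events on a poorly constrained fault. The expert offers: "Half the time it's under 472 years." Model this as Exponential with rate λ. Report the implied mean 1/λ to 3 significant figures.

mean ≈ 681 years

Exponential median = ln 2 / λ, so λ = ln 2 / 472.0 = 0.00147.
Mean = 1/λ = 681 years.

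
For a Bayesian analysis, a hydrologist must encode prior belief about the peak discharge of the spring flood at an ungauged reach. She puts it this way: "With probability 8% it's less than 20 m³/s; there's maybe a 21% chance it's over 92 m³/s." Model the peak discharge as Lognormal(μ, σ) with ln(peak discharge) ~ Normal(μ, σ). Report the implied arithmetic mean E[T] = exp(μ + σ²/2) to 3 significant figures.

If T ~ Lognormal(μ,σ) then ln T ~ Normal(μ,σ), so the p-quantile of ln T is μ + z_p·σ.
ln(20) = 2.996 and ln(92) = 4.522; z_{0.08} = -1.405, z_{0.79} = 0.8064.
σ = (4.522 − 2.996)/(0.8064 − (-1.405)) = 0.690.
μ = 2.996 − (-1.405)·0.690 = 3.965.
E[T] = exp(μ + σ²/2) = exp(3.965 + 0.2381) = 66.9 m³/s.

E[T] ≈ 66.9 m³/s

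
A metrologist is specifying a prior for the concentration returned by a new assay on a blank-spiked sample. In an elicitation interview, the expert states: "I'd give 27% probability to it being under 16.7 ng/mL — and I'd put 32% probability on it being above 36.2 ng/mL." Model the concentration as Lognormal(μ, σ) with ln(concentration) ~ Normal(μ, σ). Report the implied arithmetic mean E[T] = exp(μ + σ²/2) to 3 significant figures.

If T ~ Lognormal(μ,σ) then ln T ~ Normal(μ,σ), so the p-quantile of ln T is μ + z_p·σ.
ln(16.7) = 2.815 and ln(36.2) = 3.589; z_{0.27} = -0.6128, z_{0.68} = 0.4677.
σ = (3.589 − 2.815)/(0.4677 − (-0.6128)) = 0.716.
μ = 2.815 − (-0.6128)·0.716 = 3.254.
E[T] = exp(μ + σ²/2) = exp(3.254 + 0.2563) = 33.5 ng/mL.

E[T] ≈ 33.5 ng/mL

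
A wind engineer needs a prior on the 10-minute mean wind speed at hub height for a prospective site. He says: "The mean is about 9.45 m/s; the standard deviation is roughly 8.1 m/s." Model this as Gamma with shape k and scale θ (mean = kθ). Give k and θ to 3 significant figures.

For Gamma(k, scale θ): mean = kθ, variance = kθ², so CV = 1/√k.
CV = SD/mean = 8.1/9.45 = 0.8571, hence k = 1/CV² = 1.36.
Then θ = mean/k = 9.45/1.36 = 6.94.

k ≈ 1.36, θ ≈ 6.94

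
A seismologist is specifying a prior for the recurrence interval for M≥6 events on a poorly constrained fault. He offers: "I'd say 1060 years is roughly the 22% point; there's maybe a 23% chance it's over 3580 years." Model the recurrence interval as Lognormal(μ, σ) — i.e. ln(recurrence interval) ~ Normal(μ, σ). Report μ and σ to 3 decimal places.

μ ≈ 7.588, σ ≈ 0.805

If T ~ Lognormal(μ,σ) then ln T ~ Normal(μ,σ), so the p-quantile of ln T is μ + z_p·σ.
ln(1060) = 6.966 and ln(3580) = 8.183; z_{0.22} = -0.7722, z_{0.77} = 0.7388.
σ = (8.183 − 6.966)/(0.7388 − (-0.7722)) = 0.805.
μ = 6.966 − (-0.7722)·0.805 = 7.588.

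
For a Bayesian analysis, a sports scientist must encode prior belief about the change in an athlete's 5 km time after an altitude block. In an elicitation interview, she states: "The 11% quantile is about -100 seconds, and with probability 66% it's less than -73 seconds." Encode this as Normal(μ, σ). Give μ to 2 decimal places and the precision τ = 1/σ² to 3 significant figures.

μ = -79.79, τ = 0.00368

For Normal(μ,σ), the p-quantile is μ + z_p·σ. Here z_{0.11} = -1.227, z_{0.66} = 0.4125.
So -100 = μ − 1.227σ and -73 = μ + 0.4125σ.
Subtracting: σ = (-73 − -100)/(0.4125 − (-1.227)) = 16.47.
Then μ = -100 − (-1.227)·16.47 = -79.79.
Precision τ = 1/σ² = 1/16.47² = 0.00368.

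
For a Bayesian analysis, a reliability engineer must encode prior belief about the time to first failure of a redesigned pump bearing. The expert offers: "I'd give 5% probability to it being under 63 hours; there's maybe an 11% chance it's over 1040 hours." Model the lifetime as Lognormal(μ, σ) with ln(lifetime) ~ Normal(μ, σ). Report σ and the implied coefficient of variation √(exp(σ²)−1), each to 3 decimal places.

σ ≈ 0.976, CV ≈ 1.263

If T ~ Lognormal(μ,σ) then ln T ~ Normal(μ,σ), so the p-quantile of ln T is μ + z_p·σ.
ln(63) = 4.143 and ln(1040) = 6.947; z_{0.05} = -1.645, z_{0.89} = 1.227.
σ = (6.947 − 4.143)/(1.227 − (-1.645)) = 0.976.
μ = 4.143 − (-1.645)·0.976 = 5.749.
CV = √(exp(σ²)−1) = √(exp(0.9535)−1) = 1.263.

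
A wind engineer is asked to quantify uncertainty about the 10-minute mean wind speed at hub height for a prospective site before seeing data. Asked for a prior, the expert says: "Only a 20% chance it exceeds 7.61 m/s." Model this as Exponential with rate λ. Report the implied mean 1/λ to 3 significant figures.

P(T > 7.61) = e^(−λ·7.61) = 0.2, so λ = −ln(0.2)/7.61 = 0.211.
Mean = 1/λ = 4.73 m/s.

mean ≈ 4.73 m/s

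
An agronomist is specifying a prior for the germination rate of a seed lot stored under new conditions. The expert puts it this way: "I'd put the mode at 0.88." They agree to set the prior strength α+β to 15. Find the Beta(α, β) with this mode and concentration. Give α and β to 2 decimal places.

α = 12.44, β = 2.56

For α,β > 1 the Beta mode is (α−1)/(α+β−2). With α+β = 15, the mode is (α−1)/13.
Set (α−1)/13 = 0.88 → α = 1 + 0.88·13 = 12.44.
β = 15 − α = 2.56.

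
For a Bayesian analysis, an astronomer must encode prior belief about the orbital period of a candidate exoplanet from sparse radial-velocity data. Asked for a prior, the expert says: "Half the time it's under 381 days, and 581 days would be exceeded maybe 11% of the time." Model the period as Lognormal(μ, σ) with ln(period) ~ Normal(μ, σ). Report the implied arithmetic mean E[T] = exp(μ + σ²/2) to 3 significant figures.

E[T] ≈ 404 days

If T ~ Lognormal(μ,σ) then ln T ~ Normal(μ,σ), so the p-quantile of ln T is μ + z_p·σ.
ln(381) = 5.943 and ln(581) = 6.365; z_{0.5} = 0, z_{0.89} = 1.227.
σ = (6.365 − 5.943)/(1.227 − (0)) = 0.344.
μ = 5.943 − (0)·0.344 = 5.943.
E[T] = exp(μ + σ²/2) = exp(5.943 + 0.0592) = 404 days.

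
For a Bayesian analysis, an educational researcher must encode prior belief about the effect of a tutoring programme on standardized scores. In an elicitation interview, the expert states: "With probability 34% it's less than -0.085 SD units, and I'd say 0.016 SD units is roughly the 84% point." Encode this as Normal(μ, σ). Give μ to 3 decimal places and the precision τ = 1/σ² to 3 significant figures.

μ = -0.055, τ = 194

For Normal(μ,σ), the p-quantile is μ + z_p·σ. Here z_{0.34} = -0.4125, z_{0.84} = 0.9945.
So -0.085 = μ − 0.4125σ and 0.016 = μ + 0.9945σ.
Subtracting: σ = (0.016 − -0.085)/(0.9945 − (-0.4125)) = 0.072.
Then μ = -0.085 − (-0.4125)·0.072 = -0.055.
Precision τ = 1/σ² = 1/0.07179² = 194.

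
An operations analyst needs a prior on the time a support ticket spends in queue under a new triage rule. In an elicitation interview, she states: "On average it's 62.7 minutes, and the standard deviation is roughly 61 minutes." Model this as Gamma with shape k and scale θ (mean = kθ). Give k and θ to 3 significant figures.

k ≈ 1.06, θ ≈ 59.3

For Gamma(k, scale θ): mean = kθ, variance = kθ², so CV = 1/√k.
CV = SD/mean = 61/62.7 = 0.9729, hence k = 1/CV² = 1.06.
Then θ = mean/k = 62.7/1.06 = 59.3.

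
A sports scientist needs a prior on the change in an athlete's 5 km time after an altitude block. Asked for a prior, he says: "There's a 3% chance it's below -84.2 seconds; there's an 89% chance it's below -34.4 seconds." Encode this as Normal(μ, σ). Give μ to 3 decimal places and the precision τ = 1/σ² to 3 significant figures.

μ = -54.057, τ = 0.00389

For Normal(μ,σ), the p-quantile is μ + z_p·σ. Here z_{0.03} = -1.881, z_{0.89} = 1.227.
So -84.2 = μ − 1.881σ and -34.4 = μ + 1.227σ.
Subtracting: σ = (-34.4 − -84.2)/(1.227 − (-1.881)) = 16.027.
Then μ = -84.2 − (-1.881)·16.027 = -54.057.
Precision τ = 1/σ² = 1/16.03² = 0.00389.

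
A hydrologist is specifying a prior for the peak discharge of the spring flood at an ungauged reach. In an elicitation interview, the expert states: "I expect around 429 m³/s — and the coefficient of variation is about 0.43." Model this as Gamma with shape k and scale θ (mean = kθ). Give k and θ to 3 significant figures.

For Gamma(k, scale θ): mean = kθ, variance = kθ², so CV = 1/√k.
CV = 0.43, hence k = 1/CV² = 5.41.
Then θ = mean/k = 429/5.41 = 79.3.

k ≈ 5.41, θ ≈ 79.3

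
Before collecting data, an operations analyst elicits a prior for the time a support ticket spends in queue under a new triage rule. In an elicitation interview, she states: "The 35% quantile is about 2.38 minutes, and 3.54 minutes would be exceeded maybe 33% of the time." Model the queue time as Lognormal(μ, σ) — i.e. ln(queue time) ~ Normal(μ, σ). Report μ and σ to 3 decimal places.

μ ≈ 1.052, σ ≈ 0.481

If T ~ Lognormal(μ,σ) then ln T ~ Normal(μ,σ), so the p-quantile of ln T is μ + z_p·σ.
ln(2.38) = 0.8671 and ln(3.54) = 1.264; z_{0.35} = -0.3853, z_{0.67} = 0.4399.
σ = (1.264 − 0.8671)/(0.4399 − (-0.3853)) = 0.481.
μ = 0.8671 − (-0.3853)·0.481 = 1.052.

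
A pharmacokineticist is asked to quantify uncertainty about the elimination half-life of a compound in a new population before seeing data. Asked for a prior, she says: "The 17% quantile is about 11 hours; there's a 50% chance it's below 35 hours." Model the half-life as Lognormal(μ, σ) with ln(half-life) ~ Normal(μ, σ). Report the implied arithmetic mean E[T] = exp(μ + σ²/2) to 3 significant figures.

If T ~ Lognormal(μ,σ) then ln T ~ Normal(μ,σ), so the p-quantile of ln T is μ + z_p·σ.
ln(11) = 2.398 and ln(35) = 3.555; z_{0.17} = -0.9542, z_{0.5} = 0.
σ = (3.555 − 2.398)/(0 − (-0.9542)) = 1.213.
μ = 2.398 − (-0.9542)·1.213 = 3.555.
E[T] = exp(μ + σ²/2) = exp(3.555 + 0.7357) = 73 hours.

E[T] ≈ 73 hours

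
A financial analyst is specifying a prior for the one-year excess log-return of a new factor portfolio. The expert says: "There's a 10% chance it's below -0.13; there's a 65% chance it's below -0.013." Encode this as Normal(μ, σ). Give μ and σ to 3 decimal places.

μ = -0.040, σ = 0.070

For Normal(μ,σ), the p-quantile is μ + z_p·σ. Here z_{0.1} = -1.282, z_{0.65} = 0.3853.
So -0.13 = μ − 1.282σ and -0.013 = μ + 0.3853σ.
Subtracting: σ = (-0.013 − -0.13)/(0.3853 − (-1.282)) = 0.070.
Then μ = -0.13 − (-1.282)·0.070 = -0.040.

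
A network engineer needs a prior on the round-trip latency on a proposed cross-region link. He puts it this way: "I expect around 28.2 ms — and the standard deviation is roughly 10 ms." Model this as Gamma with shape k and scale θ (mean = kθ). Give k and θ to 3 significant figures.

For Gamma(k, scale θ): mean = kθ, variance = kθ², so CV = 1/√k.
CV = SD/mean = 10/28.2 = 0.3546, hence k = 1/CV² = 7.95.
Then θ = mean/k = 28.2/7.95 = 3.55.

k ≈ 7.95, θ ≈ 3.55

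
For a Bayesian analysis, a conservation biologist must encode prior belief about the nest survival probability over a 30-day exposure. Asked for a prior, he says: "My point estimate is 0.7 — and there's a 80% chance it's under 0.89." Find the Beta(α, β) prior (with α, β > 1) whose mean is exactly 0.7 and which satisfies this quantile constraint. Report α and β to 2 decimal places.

α ≈ 2.89, β ≈ 1.24

With mean 0.7 fixed, write α = 0.7s, β = 0.3s where s = α+β.
Need P(θ < 0.89) = 0.8 under Beta(0.7s, 0.3s). Normal approximation: (q−m)/√(m(1−m)/s) ≈ z_{0.8} = 0.842, so s ≈ 0.7·0.3·(0.842)²/(0.89−0.7)² = 4.1.
At s = 4.1: P(θ<0.89) ≈ 0.799. Adjusting to match 0.8 gives s ≈ 4.13.
So α = 0.7·4.13 ≈ 2.89, β = 0.3·4.13 ≈ 1.24.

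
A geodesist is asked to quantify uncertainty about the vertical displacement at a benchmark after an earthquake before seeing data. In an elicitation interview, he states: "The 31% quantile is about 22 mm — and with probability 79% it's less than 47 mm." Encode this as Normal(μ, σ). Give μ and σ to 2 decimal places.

μ = 31.52, σ = 19.20

For Normal(μ,σ), the p-quantile is μ + z_p·σ. Here z_{0.31} = -0.4959, z_{0.79} = 0.8064.
So 22 = μ − 0.4959σ and 47 = μ + 0.8064σ.
Subtracting: σ = (47 − 22)/(0.8064 − (-0.4959)) = 19.20.
Then μ = 22 − (-0.4959)·19.20 = 31.52.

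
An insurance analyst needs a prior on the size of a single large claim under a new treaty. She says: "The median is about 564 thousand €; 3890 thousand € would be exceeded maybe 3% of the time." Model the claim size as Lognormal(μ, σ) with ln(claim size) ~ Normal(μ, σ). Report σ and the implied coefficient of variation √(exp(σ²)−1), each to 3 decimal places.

If T ~ Lognormal(μ,σ) then ln T ~ Normal(μ,σ), so the p-quantile of ln T is μ + z_p·σ.
ln(564) = 6.335 and ln(3890) = 8.266; z_{0.5} = 0, z_{0.97} = 1.881.
σ = (8.266 − 6.335)/(1.881 − (0)) = 1.027.
μ = 6.335 − (0)·1.027 = 6.335.
CV = √(exp(σ²)−1) = √(exp(1.0542)−1) = 1.367.

σ ≈ 1.027, CV ≈ 1.367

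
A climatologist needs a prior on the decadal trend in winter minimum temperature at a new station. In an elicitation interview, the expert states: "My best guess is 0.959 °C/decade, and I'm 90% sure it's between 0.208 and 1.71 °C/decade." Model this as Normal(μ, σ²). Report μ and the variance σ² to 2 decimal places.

A symmetric 90% interval runs μ ± z·σ with z = 1.645.
Half-width = 0.751, so σ = 0.751/1.645 = 0.457 and σ² = 0.21.
μ is the stated best guess, 0.96.

μ = 0.96, σ² = 0.21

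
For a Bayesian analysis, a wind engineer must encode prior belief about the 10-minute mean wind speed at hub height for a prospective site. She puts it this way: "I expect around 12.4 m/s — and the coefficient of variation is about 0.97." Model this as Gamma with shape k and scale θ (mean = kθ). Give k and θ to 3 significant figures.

k ≈ 1.06, θ ≈ 11.7

For Gamma(k, scale θ): mean = kθ, variance = kθ², so CV = 1/√k.
CV = 0.97, hence k = 1/CV² = 1.06.
Then θ = mean/k = 12.4/1.06 = 11.7.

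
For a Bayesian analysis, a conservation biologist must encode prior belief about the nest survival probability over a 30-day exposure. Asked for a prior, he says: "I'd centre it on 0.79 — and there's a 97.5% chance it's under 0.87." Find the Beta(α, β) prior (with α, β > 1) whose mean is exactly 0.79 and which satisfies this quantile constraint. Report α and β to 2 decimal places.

α ≈ 65.72, β ≈ 17.47

With mean 0.79 fixed, write α = 0.79s, β = 0.21s where s = α+β.
Need P(θ < 0.87) = 0.975 under Beta(0.79s, 0.21s). Normal approximation: (q−m)/√(m(1−m)/s) ≈ z_{0.975} = 1.96, so s ≈ 0.79·0.21·(1.96)²/(0.87−0.79)² = 99.6.
At s = 99.6: P(θ<0.87) ≈ 0.984. Adjusting to match 0.975 gives s ≈ 83.20.
So α = 0.79·83.20 ≈ 65.72, β = 0.21·83.20 ≈ 17.47.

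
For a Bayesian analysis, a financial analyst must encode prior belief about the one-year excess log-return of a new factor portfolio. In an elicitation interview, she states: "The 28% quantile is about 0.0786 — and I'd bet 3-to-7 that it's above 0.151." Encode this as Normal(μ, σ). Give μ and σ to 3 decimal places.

The p-quantile of Normal(μ,σ) is μ + z_p·σ, with z_{0.28} = -0.5828 and z_{0.7} = 0.5244.
Eliminate σ: μ = (z₂·x₁ − z₁·x₂)/(z₂ − z₁) = (0.5244·0.0786 − (-0.5828)·0.151)/1.107 = 0.117.
Then σ = (x₂ − x₁)/(z₂ − z₁) = (0.151 − 0.0786)/1.107 = 0.065.

μ = 0.117, σ = 0.065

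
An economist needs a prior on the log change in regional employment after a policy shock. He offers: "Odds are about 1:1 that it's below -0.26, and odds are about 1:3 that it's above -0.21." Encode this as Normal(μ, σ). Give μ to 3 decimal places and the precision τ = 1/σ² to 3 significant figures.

For Normal(μ,σ), the p-quantile is μ + z_p·σ. Here z_{0.5} = 0, z_{0.75} = 0.6745.
So -0.26 = μ + 0σ and -0.21 = μ + 0.6745σ.
Subtracting: σ = (-0.21 − -0.26)/(0.6745 − (0)) = 0.074.
Then μ = -0.26 − (0)·0.074 = -0.260.
Precision τ = 1/σ² = 1/0.07413² = 182.

μ = -0.260, τ = 182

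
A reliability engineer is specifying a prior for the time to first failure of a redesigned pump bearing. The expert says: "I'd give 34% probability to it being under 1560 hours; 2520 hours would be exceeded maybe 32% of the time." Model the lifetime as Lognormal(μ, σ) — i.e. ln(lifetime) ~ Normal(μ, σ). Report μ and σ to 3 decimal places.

μ ≈ 7.577, σ ≈ 0.545

If T ~ Lognormal(μ,σ) then ln T ~ Normal(μ,σ), so the p-quantile of ln T is μ + z_p·σ.
ln(1560) = 7.352 and ln(2520) = 7.832; z_{0.34} = -0.4125, z_{0.68} = 0.4677.
σ = (7.832 − 7.352)/(0.4677 − (-0.4125)) = 0.545.
μ = 7.352 − (-0.4125)·0.545 = 7.577.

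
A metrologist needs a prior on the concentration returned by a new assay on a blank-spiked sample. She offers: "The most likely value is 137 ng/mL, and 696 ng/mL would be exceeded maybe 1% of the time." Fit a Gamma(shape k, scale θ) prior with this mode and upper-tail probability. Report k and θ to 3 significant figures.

k ≈ 2.48, θ ≈ 92.8

Gamma(k,θ) with k>1 has mode (k−1)θ, so θ = 137/(k−1).
Need P(X < 696) = 0.99 with θ tied to k this way. Start at k = 2, θ = 137: P(X<696) ≈ 0.962.
Too low — raise k to concentrate. Iterating converges to k ≈ 2.48.
Then θ = 137/(2.48−1) ≈ 92.8.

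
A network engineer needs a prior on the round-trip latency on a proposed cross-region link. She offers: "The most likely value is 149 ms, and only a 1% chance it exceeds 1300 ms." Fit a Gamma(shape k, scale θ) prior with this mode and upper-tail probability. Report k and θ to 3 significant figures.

Gamma(k,θ) with k>1 has mode (k−1)θ, so θ = 149/(k−1).
Need P(X < 1300) = 0.99 with θ tied to k this way. Start at k = 2, θ = 149: P(X<1300) ≈ 0.998.
Too high — lower k to spread out. Iterating converges to k ≈ 1.69.
Then θ = 149/(1.69−1) ≈ 215.

k ≈ 1.69, θ ≈ 215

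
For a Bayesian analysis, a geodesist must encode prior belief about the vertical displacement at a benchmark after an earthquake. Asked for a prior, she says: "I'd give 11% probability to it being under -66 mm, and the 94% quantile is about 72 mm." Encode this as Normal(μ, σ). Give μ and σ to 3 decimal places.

The p-quantile of Normal(μ,σ) is μ + z_p·σ, with z_{0.11} = -1.227 and z_{0.94} = 1.555.
Eliminate σ: μ = (z₂·x₁ − z₁·x₂)/(z₂ − z₁) = (1.555·-66 − (-1.227)·72)/2.781 = -5.143.
Then σ = (x₂ − x₁)/(z₂ − z₁) = (72 − -66)/2.781 = 49.617.

μ = -5.143, σ = 49.617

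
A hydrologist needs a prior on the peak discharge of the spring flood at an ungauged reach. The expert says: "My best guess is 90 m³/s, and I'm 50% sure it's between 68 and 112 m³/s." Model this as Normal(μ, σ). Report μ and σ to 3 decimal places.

μ = 90.000, σ = 32.617

A symmetric 50% interval runs μ ± z·σ with z = 0.6745.
Half-width = 22, so σ = 22/0.6745 = 32.617.
μ is the stated best guess, 90.000.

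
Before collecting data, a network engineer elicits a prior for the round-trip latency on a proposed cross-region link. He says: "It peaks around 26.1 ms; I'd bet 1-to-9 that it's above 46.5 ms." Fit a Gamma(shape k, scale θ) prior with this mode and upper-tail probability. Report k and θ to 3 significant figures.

k ≈ 6.7, θ ≈ 4.58

Gamma(k,θ) with k>1 has mode (k−1)θ, so θ = 26.1/(k−1).
Need P(X < 46.5) = 0.9 with θ tied to k this way. Start at k = 2, θ = 26.1: P(X<46.5) ≈ 0.532.
Too low — raise k to concentrate. Iterating converges to k ≈ 6.7.
Then θ = 26.1/(6.7−1) ≈ 4.58.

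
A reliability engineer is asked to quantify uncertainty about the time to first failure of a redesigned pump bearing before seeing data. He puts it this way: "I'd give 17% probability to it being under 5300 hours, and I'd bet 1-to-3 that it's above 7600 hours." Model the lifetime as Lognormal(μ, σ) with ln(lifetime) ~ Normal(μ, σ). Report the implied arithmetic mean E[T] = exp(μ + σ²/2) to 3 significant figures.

E[T] ≈ 6710 hours

If T ~ Lognormal(μ,σ) then ln T ~ Normal(μ,σ), so the p-quantile of ln T is μ + z_p·σ.
ln(5300) = 8.575 and ln(7600) = 8.936; z_{0.17} = -0.9542, z_{0.75} = 0.6745.
σ = (8.936 − 8.575)/(0.6745 − (-0.9542)) = 0.221.
μ = 8.575 − (-0.9542)·0.221 = 8.787.
E[T] = exp(μ + σ²/2) = exp(8.787 + 0.0245) = 6710 hours.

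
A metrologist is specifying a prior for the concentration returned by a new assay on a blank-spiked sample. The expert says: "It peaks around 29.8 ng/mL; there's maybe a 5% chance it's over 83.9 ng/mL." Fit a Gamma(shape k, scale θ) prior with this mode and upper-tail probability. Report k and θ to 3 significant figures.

Gamma(k,θ) with k>1 has mode (k−1)θ, so θ = 29.8/(k−1).
Need P(X < 83.9) = 0.95 with θ tied to k this way. Start at k = 2, θ = 29.8: P(X<83.9) ≈ 0.772.
Too low — raise k to concentrate. Iterating converges to k ≈ 3.5.
Then θ = 29.8/(3.5−1) ≈ 11.9.

k ≈ 3.5, θ ≈ 11.9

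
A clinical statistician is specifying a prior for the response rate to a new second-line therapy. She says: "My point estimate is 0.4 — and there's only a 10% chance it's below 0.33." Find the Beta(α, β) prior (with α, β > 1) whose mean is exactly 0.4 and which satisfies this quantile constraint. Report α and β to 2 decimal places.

α ≈ 31.52, β ≈ 47.29

With mean 0.4 fixed, write α = 0.4s, β = 0.6s where s = α+β.
Need P(θ < 0.33) = 0.1 under Beta(0.4s, 0.6s). Normal approximation: (q−m)/√(m(1−m)/s) ≈ z_{0.1} = -1.28, so s ≈ 0.4·0.6·(-1.28)²/(0.33−0.4)² = 80.4.
At s = 80.4: P(θ<0.33) ≈ 0.098. Adjusting to match 0.1 gives s ≈ 78.81.
So α = 0.4·78.81 ≈ 31.52, β = 0.6·78.81 ≈ 47.29.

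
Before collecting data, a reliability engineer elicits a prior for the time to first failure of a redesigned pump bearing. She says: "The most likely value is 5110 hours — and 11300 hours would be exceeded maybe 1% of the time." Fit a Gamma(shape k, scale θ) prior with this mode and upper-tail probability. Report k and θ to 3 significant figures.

k ≈ 8.65, θ ≈ 668

Gamma(k,θ) with k>1 has mode (k−1)θ, so θ = 5110/(k−1).
Need P(X < 11300) = 0.99 with θ tied to k this way. Start at k = 2, θ = 5110: P(X<11300) ≈ 0.648.
Too low — raise k to concentrate. Iterating converges to k ≈ 8.65.
Then θ = 5110/(8.65−1) ≈ 668.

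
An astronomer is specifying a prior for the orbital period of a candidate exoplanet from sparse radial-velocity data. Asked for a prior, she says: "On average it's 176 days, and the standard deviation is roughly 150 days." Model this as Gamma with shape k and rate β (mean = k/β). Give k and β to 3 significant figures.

k ≈ 1.38, β ≈ 0.00782

For Gamma(k, rate β): mean = k/β, variance = k/β², so CV = 1/√k.
CV = SD/mean = 150/176 = 0.8523, hence k = 1/CV² = 1.38.
Then β = k/mean = 1.38/176 = 0.00782.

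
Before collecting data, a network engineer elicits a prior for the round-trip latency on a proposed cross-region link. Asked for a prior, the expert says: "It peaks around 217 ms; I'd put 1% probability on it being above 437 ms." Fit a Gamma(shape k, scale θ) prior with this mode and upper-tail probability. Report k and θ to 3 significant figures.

Gamma(k,θ) with k>1 has mode (k−1)θ, so θ = 217/(k−1).
Need P(X < 437) = 0.99 with θ tied to k this way. Start at k = 2, θ = 217: P(X<437) ≈ 0.598.
Too low — raise k to concentrate. Iterating converges to k ≈ 11.
Then θ = 217/(11−1) ≈ 21.7.

k ≈ 11, θ ≈ 21.7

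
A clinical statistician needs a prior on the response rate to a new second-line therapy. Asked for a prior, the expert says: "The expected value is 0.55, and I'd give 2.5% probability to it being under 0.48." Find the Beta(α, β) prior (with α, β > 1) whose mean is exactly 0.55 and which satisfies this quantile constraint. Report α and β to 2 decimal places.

α ≈ 107.42, β ≈ 87.89

With mean 0.55 fixed, write α = 0.55s, β = 0.45s where s = α+β.
Need P(θ < 0.48) = 0.025 under Beta(0.55s, 0.45s). Normal approximation: (q−m)/√(m(1−m)/s) ≈ z_{0.025} = -1.96, so s ≈ 0.55·0.45·(-1.96)²/(0.48−0.55)² = 194.0.
At s = 194.0: P(θ<0.48) ≈ 0.025. Adjusting to match 0.025 gives s ≈ 195.31.
So α = 0.55·195.31 ≈ 107.42, β = 0.45·195.31 ≈ 87.89.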